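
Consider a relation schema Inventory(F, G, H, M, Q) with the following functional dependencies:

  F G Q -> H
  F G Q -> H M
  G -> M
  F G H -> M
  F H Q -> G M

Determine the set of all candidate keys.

Attributes F, Q never appear on any right-hand side, so every candidate key must contain {F, Q}.
{F, Q}⁺ = {F, Q}, which is not all of the schema, so we must add further attributes.
{F, G, Q}⁺: FGQ→H adds H; FGQ→HM adds M → {F, G, H, M, Q}. Minimal: {G, Q}⁺ = {G, M, Q}; {F, Q}⁺ = {F, Q}; {F, G}⁺ = {F, G, M} — none reach the full schema.
{F, H, Q}⁺: FHQ→GM adds G, M → {F, G, H, M, Q}. Minimal: {H, Q}⁺ = {H, Q}; {F, Q}⁺ = {F, Q}; {F, H}⁺ = {F, H} — none reach the full schema.
Any other superkey contains one of these as a subset, so there are no further candidate keys.

FGQ; FHQ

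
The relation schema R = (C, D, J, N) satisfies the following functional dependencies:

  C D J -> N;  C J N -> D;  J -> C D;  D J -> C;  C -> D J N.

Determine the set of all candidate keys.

{C}⁺: C→DJN adds D, J, N → {C, D, J, N}.
{J}⁺: J→CD adds C, D; C→DJN adds N → {C, D, J, N}.

C; J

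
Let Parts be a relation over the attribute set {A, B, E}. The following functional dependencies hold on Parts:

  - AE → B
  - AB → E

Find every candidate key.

Attribute A never appears on the right-hand side of any dependency, so A must belong to every candidate key.
{A}⁺ = {A}, which is not all of the schema, so we must add further attributes.
{A, B}⁺: AB→E adds E → {A, B, E}. Minimal: {B}⁺ = {B}; {A}⁺ = {A} — none reach the full schema.
{A, E}⁺: AE→B adds B → {A, B, E}. Minimal: {E}⁺ = {E}; {A}⁺ = {A} — none reach the full schema.

{A, B}, {A, E}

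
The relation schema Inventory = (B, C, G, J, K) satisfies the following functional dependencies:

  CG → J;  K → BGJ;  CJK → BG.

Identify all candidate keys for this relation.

CK

Attributes C, K never appear on any right-hand side, so every candidate key must contain {C, K}.
{C, K}⁺ = {B, C, G, J, K}, which is all of the schema, so {C, K} is the only candidate key.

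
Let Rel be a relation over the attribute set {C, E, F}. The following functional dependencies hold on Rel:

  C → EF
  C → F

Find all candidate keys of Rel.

(C)

Attribute C never appears on the right-hand side of any dependency, so C must belong to every candidate key.
{C}⁺ = {C, E, F}, which is all of the schema, so {C} is the only candidate key.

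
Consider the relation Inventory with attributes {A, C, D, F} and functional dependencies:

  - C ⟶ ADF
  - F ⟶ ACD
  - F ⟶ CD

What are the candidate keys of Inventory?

{C}, {F}

{C}⁺: C→ADF adds A, D, F → {A, C, D, F}.
{F}⁺: F→ACD adds A, C, D → {A, C, D, F}.
Any other superkey contains one of these as a subset, so there are no further candidate keys.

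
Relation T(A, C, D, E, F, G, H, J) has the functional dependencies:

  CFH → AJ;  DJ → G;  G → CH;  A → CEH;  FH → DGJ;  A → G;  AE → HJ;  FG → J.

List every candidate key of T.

{A, F}⁺: A→CEH adds C, E, H; FH→DGJ adds D, G, J → {A, C, D, E, F, G, H, J}. Minimal: {F}⁺ = {F}; {A}⁺ = {A, C, E, G, H, J} — none reach the full schema.
{F, G}⁺: G→CH adds C, H; FH→DGJ adds D, J; CFH→AJ adds A; A→CEH adds E → {A, C, D, E, F, G, H, J}. Minimal: {G}⁺ = {C, G, H}; {F}⁺ = {F} — none reach the full schema.
{F, H}⁺: FH→DGJ adds D, G, J; G→CH adds C; CFH→AJ adds A; A→CEH adds E → {A, C, D, E, F, G, H, J}. Minimal: {H}⁺ = {H}; {F}⁺ = {F} — none reach the full schema.
{D, F, J}⁺: DJ→G adds G; G→CH adds C, H; CFH→AJ adds A; A→CEH adds E → {A, C, D, E, F, G, H, J}. Minimal: {F, J}⁺ = {F, J}; {D, J}⁺ = {C, D, G, H, J}; {D, F}⁺ = {D, F} — none reach the full schema.
Any other superkey contains one of these as a subset, so there are no further candidate keys.

AF, FG, FH, DFJ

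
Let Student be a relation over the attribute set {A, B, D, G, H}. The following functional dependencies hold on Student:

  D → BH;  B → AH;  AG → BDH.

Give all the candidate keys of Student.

{A, G}, {B, G}, {D, G}

Attribute G never appears on the right-hand side of any dependency, so G must belong to every candidate key.
{G}⁺ = {G}, which is not all of the schema, so we must add further attributes.
{A, G}⁺: AG→BDH adds B, D, H → {A, B, D, G, H}. Minimal: {G}⁺ = {G}; {A}⁺ = {A} — none reach the full schema.
{B, G}⁺: B→AH adds A, H; AG→BDH adds D → {A, B, D, G, H}. Minimal: {G}⁺ = {G}; {B}⁺ = {A, B, H} — none reach the full schema.
{D, G}⁺: D→BH adds B, H; B→AH adds A → {A, B, D, G, H}. Minimal: {G}⁺ = {G}; {D}⁺ = {A, B, D, H} — none reach the full schema.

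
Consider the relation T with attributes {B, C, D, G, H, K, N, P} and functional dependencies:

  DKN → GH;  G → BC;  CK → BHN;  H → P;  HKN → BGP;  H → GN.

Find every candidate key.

Attributes D, K never appear on any right-hand side, so every candidate key must contain {D, K}.
{D, K}⁺ = {D, K}, which is not all of the schema, so we must add further attributes.
{C, D, K}⁺: CK→BHN adds B, H, N; H→P adds P; HKN→BGP adds G → {B, C, D, G, H, K, N, P}. Minimal: {D, K}⁺ = {D, K}; {C, K}⁺ = {B, C, G, H, K, N, P}; {C, D}⁺ = {C, D} — none reach the full schema.
{D, G, K}⁺: G→BC adds B, C; CK→BHN adds H, N; H→P adds P → {B, C, D, G, H, K, N, P}. Minimal: {G, K}⁺ = {B, C, G, H, K, N, P}; {D, K}⁺ = {D, K}; {D, G}⁺ = {B, C, D, G} — none reach the full schema.
{D, H, K}⁺: H→P adds P; H→GN adds G, N; G→BC adds B, C → {B, C, D, G, H, K, N, P}. Minimal: {H, K}⁺ = {B, C, G, H, K, N, P}; {D, K}⁺ = {D, K}; {D, H}⁺ = {B, C, D, G, H, N, P} — none reach the full schema.
{D, K, N}⁺: DKN→GH adds G, H; G→BC adds B, C; H→P adds P → {B, C, D, G, H, K, N, P}. Minimal: {K, N}⁺ = {K, N}; {D, N}⁺ = {D, N}; {D, K}⁺ = {D, K} — none reach the full schema.

{C, D, K}, {D, G, K}, {D, H, K}, {D, K, N}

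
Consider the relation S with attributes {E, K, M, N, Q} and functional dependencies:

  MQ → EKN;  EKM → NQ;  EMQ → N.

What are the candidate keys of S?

Attribute M never appears on the right-hand side of any dependency, so M must belong to every candidate key.
{M}⁺ = {M}, which is not all of the schema, so we must add further attributes.
{M, Q}⁺: MQ→EKN adds E, K, N → {E, K, M, N, Q}. Minimal: {Q}⁺ = {Q}; {M}⁺ = {M} — none reach the full schema.
{E, K, M}⁺: EKM→NQ adds N, Q → {E, K, M, N, Q}. Minimal: {K, M}⁺ = {K, M}; {E, M}⁺ = {E, M}; {E, K}⁺ = {E, K} — none reach the full schema.

(M, Q), (E, K, M)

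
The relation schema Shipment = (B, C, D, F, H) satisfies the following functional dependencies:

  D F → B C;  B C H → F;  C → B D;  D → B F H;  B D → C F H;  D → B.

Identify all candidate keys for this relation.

(C), (D)

{C}⁺: C→BD adds B, D; D→BFH adds F, H → {B, C, D, F, H}.
{D}⁺: D→BFH adds B, F, H; BD→CFH adds C → {B, C, D, F, H}.
Any other superkey contains one of these as a subset, so there are no further candidate keys.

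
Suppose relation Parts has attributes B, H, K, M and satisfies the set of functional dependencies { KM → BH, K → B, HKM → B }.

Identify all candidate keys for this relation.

{K, M}

Attributes K, M never appear on any right-hand side, so every candidate key must contain {K, M}.
{K, M}⁺ = {B, H, K, M}, which is all of the schema, so {K, M} is the only candidate key.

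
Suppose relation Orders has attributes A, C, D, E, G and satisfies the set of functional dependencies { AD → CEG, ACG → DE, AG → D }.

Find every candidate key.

AD, AG

Attribute A never appears on the right-hand side of any dependency, so A must belong to every candidate key.
{A}⁺ = {A}, which is not all of the schema, so we must add further attributes.
{A, D}⁺: AD→CEG adds C, E, G → {A, C, D, E, G}.
{A, G}⁺: AG→D adds D; AD→CEG adds C, E → {A, C, D, E, G}.
Any other superkey contains one of these as a subset, so there are no further candidate keys.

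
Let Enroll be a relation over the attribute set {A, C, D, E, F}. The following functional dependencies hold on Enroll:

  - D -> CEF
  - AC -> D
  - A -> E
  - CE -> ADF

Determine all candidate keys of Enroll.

{D}⁺: D→CEF adds C, E, F; CE→ADF adds A → {A, C, D, E, F}.
{A, C}⁺: AC→D adds D; A→E adds E; CE→ADF adds F → {A, C, D, E, F}.
{C, E}⁺: CE→ADF adds A, D, F → {A, C, D, E, F}.

{D}; {A, C}; {C, E}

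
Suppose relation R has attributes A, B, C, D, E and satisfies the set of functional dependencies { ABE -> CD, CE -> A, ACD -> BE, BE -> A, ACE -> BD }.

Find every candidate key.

{B, E}; {C, E}; {A, C, D}

{B, E}⁺: BE→A adds A; ABE→CD adds C, D → {A, B, C, D, E}.
{C, E}⁺: CE→A adds A; ACE→BD adds B, D → {A, B, C, D, E}.
{A, C, D}⁺: ACD→BE adds B, E → {A, B, C, D, E}.
Any other superkey contains one of these as a subset, so there are no further candidate keys.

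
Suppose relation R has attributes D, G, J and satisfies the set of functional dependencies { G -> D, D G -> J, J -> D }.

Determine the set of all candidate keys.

{G}

Attribute G never appears on the right-hand side of any dependency, so G must belong to every candidate key.
{G}⁺ = {D, G, J}, which is all of the schema, so {G} is the only candidate key.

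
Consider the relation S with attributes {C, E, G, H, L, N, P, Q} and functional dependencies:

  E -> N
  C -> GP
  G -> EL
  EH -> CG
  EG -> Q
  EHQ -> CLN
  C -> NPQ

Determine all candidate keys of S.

Attribute H never appears on the right-hand side of any dependency, so H must belong to every candidate key.
{H}⁺ = {H}, which is not all of the schema, so we must add further attributes.
{C, H}⁺: C→GP adds G, P; G→EL adds E, L; EG→Q adds Q; EHQ→CLN adds N → {C, E, G, H, L, N, P, Q}. Minimal: {H}⁺ = {H}; {C}⁺ = {C, E, G, L, N, P, Q} — none reach the full schema.
{E, H}⁺: E→N adds N; EH→CG adds C, G; EG→Q adds Q; EHQ→CLN adds L; C→NPQ adds P → {C, E, G, H, L, N, P, Q}. Minimal: {H}⁺ = {H}; {E}⁺ = {E, N} — none reach the full schema.
{G, H}⁺: G→EL adds E, L; EH→CG adds C; EG→Q adds Q; EHQ→CLN adds N; C→NPQ adds P → {C, E, G, H, L, N, P, Q}. Minimal: {H}⁺ = {H}; {G}⁺ = {E, G, L, N, Q} — none reach the full schema.
Any other superkey contains one of these as a subset, so there are no further candidate keys.

{C, H}; {E, H}; {G, H}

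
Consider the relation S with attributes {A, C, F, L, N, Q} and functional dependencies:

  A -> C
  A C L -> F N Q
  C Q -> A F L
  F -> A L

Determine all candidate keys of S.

{F}, {A, L}, {A, Q}, {C, Q}

{F}⁺: F→AL adds A, L; A→C adds C; ACL→FNQ adds N, Q → {A, C, F, L, N, Q}.
{A, L}⁺: A→C adds C; ACL→FNQ adds F, N, Q → {A, C, F, L, N, Q}. Minimal: {L}⁺ = {L}; {A}⁺ = {A, C} — none reach the full schema.
{A, Q}⁺: A→C adds C; CQ→AFL adds F, L; ACL→FNQ adds N → {A, C, F, L, N, Q}. Minimal: {Q}⁺ = {Q}; {A}⁺ = {A, C} — none reach the full schema.
{C, Q}⁺: CQ→AFL adds A, F, L; ACL→FNQ adds N → {A, C, F, L, N, Q}. Minimal: {Q}⁺ = {Q}; {C}⁺ = {C} — none reach the full schema.
Any other superkey contains one of these as a subset, so there are no further candidate keys.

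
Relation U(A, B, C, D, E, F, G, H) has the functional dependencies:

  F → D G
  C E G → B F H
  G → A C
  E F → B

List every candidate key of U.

{E, F}, {E, G}

Attribute E never appears on the right-hand side of any dependency, so E must belong to every candidate key.
{E}⁺ = {E}, which is not all of the schema, so we must add further attributes.
{E, F}⁺: F→DG adds D, G; G→AC adds A, C; EF→B adds B; CEG→BFH adds H → {A, B, C, D, E, F, G, H}. Minimal: {F}⁺ = {A, C, D, F, G}; {E}⁺ = {E} — none reach the full schema.
{E, G}⁺: G→AC adds A, C; CEG→BFH adds B, F, H; F→DG adds D → {A, B, C, D, E, F, G, H}. Minimal: {G}⁺ = {A, C, G}; {E}⁺ = {E} — none reach the full schema.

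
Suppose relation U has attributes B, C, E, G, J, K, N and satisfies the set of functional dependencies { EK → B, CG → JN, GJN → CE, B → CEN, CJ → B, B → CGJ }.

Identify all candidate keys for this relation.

Attribute K never appears on the right-hand side of any dependency, so K must belong to every candidate key.
{K}⁺ = {K}, which is not all of the schema, so we must add further attributes.
{B, K}⁺: B→CEN adds C, E, N; B→CGJ adds G, J → {B, C, E, G, J, K, N}.
{E, K}⁺: EK→B adds B; B→CEN adds C, N; B→CGJ adds G, J → {B, C, E, G, J, K, N}.
{C, G, K}⁺: CG→JN adds J, N; GJN→CE adds E; CJ→B adds B → {B, C, E, G, J, K, N}.
{C, J, K}⁺: CJ→B adds B; B→CGJ adds G; CG→JN adds N; GJN→CE adds E → {B, C, E, G, J, K, N}.
{G, J, K, N}⁺: GJN→CE adds C, E; CJ→B adds B → {B, C, E, G, J, K, N}.
Any other superkey contains one of these as a subset, so there are no further candidate keys.

(B, K), (E, K), (C, G, K), (C, J, K), (G, J, K, N)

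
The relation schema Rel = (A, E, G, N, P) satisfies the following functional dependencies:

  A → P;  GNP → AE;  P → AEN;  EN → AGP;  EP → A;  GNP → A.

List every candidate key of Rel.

{A}⁺: A→P adds P; P→AEN adds E, N; EN→AGP adds G → {A, E, G, N, P}.
{P}⁺: P→AEN adds A, E, N; EN→AGP adds G → {A, E, G, N, P}.
{E, N}⁺: EN→AGP adds A, G, P → {A, E, G, N, P}. Minimal: {N}⁺ = {N}; {E}⁺ = {E} — none reach the full schema.
Any other superkey contains one of these as a subset, so there are no further candidate keys.

{A}, {P}, {E, N}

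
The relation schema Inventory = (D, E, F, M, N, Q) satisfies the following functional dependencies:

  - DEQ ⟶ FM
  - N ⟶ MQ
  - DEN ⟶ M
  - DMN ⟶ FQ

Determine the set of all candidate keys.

DEN

Attributes D, E, N never appear on any right-hand side, so every candidate key must contain {D, E, N}.
{D, E, N}⁺ = {D, E, F, M, N, Q}, which is all of the schema, so {D, E, N} is the only candidate key.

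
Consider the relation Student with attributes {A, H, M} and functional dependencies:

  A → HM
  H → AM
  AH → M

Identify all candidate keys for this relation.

{A}⁺: A→HM adds H, M → {A, H, M}.
{H}⁺: H→AM adds A, M → {A, H, M}.

A, H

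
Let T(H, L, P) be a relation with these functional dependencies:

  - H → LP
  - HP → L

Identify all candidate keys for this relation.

Attribute H never appears on the right-hand side of any dependency, so H must belong to every candidate key.
{H}⁺ = {H, L, P}, which is all of the schema, so {H} is the only candidate key.

{H}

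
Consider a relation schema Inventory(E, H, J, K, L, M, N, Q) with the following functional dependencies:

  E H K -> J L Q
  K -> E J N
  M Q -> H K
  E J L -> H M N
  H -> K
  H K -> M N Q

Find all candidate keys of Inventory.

{H}, {K, L}, {M, Q}, {E, J, L}

{H}⁺: H→K adds K; HK→MNQ adds M, N, Q; K→EJN adds E, J; EHK→JLQ adds L → {E, H, J, K, L, M, N, Q}.
{K, L}⁺: K→EJN adds E, J, N; EJL→HMN adds H, M; HK→MNQ adds Q → {E, H, J, K, L, M, N, Q}. Minimal: {L}⁺ = {L}; {K}⁺ = {E, J, K, N} — none reach the full schema.
{M, Q}⁺: MQ→HK adds H, K; HK→MNQ adds N; K→EJN adds E, J; EHK→JLQ adds L → {E, H, J, K, L, M, N, Q}. Minimal: {Q}⁺ = {Q}; {M}⁺ = {M} — none reach the full schema.
{E, J, L}⁺: EJL→HMN adds H, M, N; H→K adds K; HK→MNQ adds Q → {E, H, J, K, L, M, N, Q}. Minimal: {J, L}⁺ = {J, L}; {E, L}⁺ = {E, L}; {E, J}⁺ = {E, J} — none reach the full schema.
Any other superkey contains one of these as a subset, so there are no further candidate keys.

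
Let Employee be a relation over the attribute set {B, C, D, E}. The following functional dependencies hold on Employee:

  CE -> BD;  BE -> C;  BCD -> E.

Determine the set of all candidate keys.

{B, E}; {C, E}; {B, C, D}

{B, E}⁺: BE→C adds C; CE→BD adds D → {B, C, D, E}. Minimal: {E}⁺ = {E}; {B}⁺ = {B} — none reach the full schema.
{C, E}⁺: CE→BD adds B, D → {B, C, D, E}. Minimal: {E}⁺ = {E}; {C}⁺ = {C} — none reach the full schema.
{B, C, D}⁺: BCD→E adds E → {B, C, D, E}. Minimal: {C, D}⁺ = {C, D}; {B, D}⁺ = {B, D}; {B, C}⁺ = {B, C} — none reach the full schema.
Any other superkey contains one of these as a subset, so there are no further candidate keys.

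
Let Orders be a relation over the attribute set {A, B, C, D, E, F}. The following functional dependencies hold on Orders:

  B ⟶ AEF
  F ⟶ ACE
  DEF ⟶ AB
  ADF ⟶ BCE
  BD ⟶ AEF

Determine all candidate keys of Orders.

Attribute D never appears on the right-hand side of any dependency, so D must belong to every candidate key.
{D}⁺ = {D}, which is not all of the schema, so we must add further attributes.
{B, D}⁺: B→AEF adds A, E, F; F→ACE adds C → {A, B, C, D, E, F}. Minimal: {D}⁺ = {D}; {B}⁺ = {A, B, C, E, F} — none reach the full schema.
{D, F}⁺: F→ACE adds A, C, E; DEF→AB adds B → {A, B, C, D, E, F}. Minimal: {F}⁺ = {A, C, E, F}; {D}⁺ = {D} — none reach the full schema.

(B, D); (D, F)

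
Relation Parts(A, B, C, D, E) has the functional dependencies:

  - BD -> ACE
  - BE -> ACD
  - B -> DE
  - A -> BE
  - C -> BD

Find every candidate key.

{A}⁺: A→BE adds B, E; BE→ACD adds C, D → {A, B, C, D, E}.
{B}⁺: B→DE adds D, E; BD→ACE adds A, C → {A, B, C, D, E}.
{C}⁺: C→BD adds B, D; BD→ACE adds A, E → {A, B, C, D, E}.

A; B; C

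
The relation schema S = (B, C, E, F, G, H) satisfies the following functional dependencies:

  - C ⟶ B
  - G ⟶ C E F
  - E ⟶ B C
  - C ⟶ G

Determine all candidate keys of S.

{C, H}; {E, H}; {G, H}

Attribute H never appears on the right-hand side of any dependency, so H must belong to every candidate key.
{H}⁺ = {H}, which is not all of the schema, so we must add further attributes.
{C, H}⁺: C→B adds B; C→G adds G; G→CEF adds E, F → {B, C, E, F, G, H}. Minimal: {H}⁺ = {H}; {C}⁺ = {B, C, E, F, G} — none reach the full schema.
{E, H}⁺: E→BC adds B, C; C→G adds G; G→CEF adds F → {B, C, E, F, G, H}. Minimal: {H}⁺ = {H}; {E}⁺ = {B, C, E, F, G} — none reach the full schema.
{G, H}⁺: G→CEF adds C, E, F; E→BC adds B → {B, C, E, F, G, H}. Minimal: {H}⁺ = {H}; {G}⁺ = {B, C, E, F, G} — none reach the full schema.
Any other superkey contains one of these as a subset, so there are no further candidate keys.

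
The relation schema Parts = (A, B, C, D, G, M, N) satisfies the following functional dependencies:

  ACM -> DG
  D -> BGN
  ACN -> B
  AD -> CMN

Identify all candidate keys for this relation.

{A, D}⁺: D→BGN adds B, G, N; AD→CMN adds C, M → {A, B, C, D, G, M, N}.
{A, C, M}⁺: ACM→DG adds D, G; D→BGN adds B, N → {A, B, C, D, G, M, N}.
Any other superkey contains one of these as a subset, so there are no further candidate keys.

{A, D}; {A, C, M}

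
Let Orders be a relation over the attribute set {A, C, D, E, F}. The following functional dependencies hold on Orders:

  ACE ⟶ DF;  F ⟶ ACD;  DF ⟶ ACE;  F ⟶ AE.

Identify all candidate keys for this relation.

{F}, {A, C, E}

{F}⁺: F→ACD adds A, C, D; DF→ACE adds E → {A, C, D, E, F}.
{A, C, E}⁺: ACE→DF adds D, F → {A, C, D, E, F}. Minimal: {C, E}⁺ = {C, E}; {A, E}⁺ = {A, E}; {A, C}⁺ = {A, C} — none reach the full schema.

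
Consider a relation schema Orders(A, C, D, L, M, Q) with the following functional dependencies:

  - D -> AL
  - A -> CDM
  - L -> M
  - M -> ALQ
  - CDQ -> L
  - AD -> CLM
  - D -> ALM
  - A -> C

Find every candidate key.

{A}⁺: A→CDM adds C, D, M; M→ALQ adds L, Q → {A, C, D, L, M, Q}.
{D}⁺: D→AL adds A, L; A→CDM adds C, M; M→ALQ adds Q → {A, C, D, L, M, Q}.
{L}⁺: L→M adds M; M→ALQ adds A, Q; A→C adds C; A→CDM adds D → {A, C, D, L, M, Q}.
{M}⁺: M→ALQ adds A, L, Q; A→C adds C; A→CDM adds D → {A, C, D, L, M, Q}.

{A}, {D}, {L}, {M}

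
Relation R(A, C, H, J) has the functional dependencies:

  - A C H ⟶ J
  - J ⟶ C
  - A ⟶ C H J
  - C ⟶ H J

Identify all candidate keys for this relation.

{A}

{A}⁺: A→CHJ adds C, H, J → {A, C, H, J}.
No other minimal superkey exists.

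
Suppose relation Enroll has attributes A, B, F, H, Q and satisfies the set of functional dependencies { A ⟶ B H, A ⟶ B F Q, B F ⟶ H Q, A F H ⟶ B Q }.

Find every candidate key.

Attribute A never appears on the right-hand side of any dependency, so A must belong to every candidate key.
{A}⁺ = {A, B, F, H, Q}, which is all of the schema, so {A} is the only candidate key.

{A}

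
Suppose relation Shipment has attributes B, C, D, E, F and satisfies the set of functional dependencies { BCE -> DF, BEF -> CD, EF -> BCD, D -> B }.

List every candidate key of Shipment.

EF, BCE, CDE

{E, F}⁺: EF→BCD adds B, C, D → {B, C, D, E, F}. Minimal: {F}⁺ = {F}; {E}⁺ = {E} — none reach the full schema.
{B, C, E}⁺: BCE→DF adds D, F → {B, C, D, E, F}. Minimal: {C, E}⁺ = {C, E}; {B, E}⁺ = {B, E}; {B, C}⁺ = {B, C} — none reach the full schema.
{C, D, E}⁺: D→B adds B; BCE→DF adds F → {B, C, D, E, F}. Minimal: {D, E}⁺ = {B, D, E}; {C, E}⁺ = {C, E}; {C, D}⁺ = {B, C, D} — none reach the full schema.
Any other superkey contains one of these as a subset, so there are no further candidate keys.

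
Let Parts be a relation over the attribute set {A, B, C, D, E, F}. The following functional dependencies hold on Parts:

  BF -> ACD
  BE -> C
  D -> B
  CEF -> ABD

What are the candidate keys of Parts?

{B, E, F}⁺: BF→ACD adds A, C, D → {A, B, C, D, E, F}.
{C, E, F}⁺: CEF→ABD adds A, B, D → {A, B, C, D, E, F}.
{D, E, F}⁺: D→B adds B; BF→ACD adds A, C → {A, B, C, D, E, F}.
Any other superkey contains one of these as a subset, so there are no further candidate keys.

(B, E, F), (C, E, F), (D, E, F)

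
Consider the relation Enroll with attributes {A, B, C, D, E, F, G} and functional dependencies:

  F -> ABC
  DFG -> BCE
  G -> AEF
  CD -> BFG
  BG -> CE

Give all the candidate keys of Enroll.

{C, D}; {D, F}; {D, G}

Attribute D never appears on the right-hand side of any dependency, so D must belong to every candidate key.
{D}⁺ = {D}, which is not all of the schema, so we must add further attributes.
{C, D}⁺: CD→BFG adds B, F, G; BG→CE adds E; F→ABC adds A → {A, B, C, D, E, F, G}. Minimal: {D}⁺ = {D}; {C}⁺ = {C} — none reach the full schema.
{D, F}⁺: F→ABC adds A, B, C; CD→BFG adds G; BG→CE adds E → {A, B, C, D, E, F, G}. Minimal: {F}⁺ = {A, B, C, F}; {D}⁺ = {D} — none reach the full schema.
{D, G}⁺: G→AEF adds A, E, F; F→ABC adds B, C → {A, B, C, D, E, F, G}. Minimal: {G}⁺ = {A, B, C, E, F, G}; {D}⁺ = {D} — none reach the full schema.
Any other superkey contains one of these as a subset, so there are no further candidate keys.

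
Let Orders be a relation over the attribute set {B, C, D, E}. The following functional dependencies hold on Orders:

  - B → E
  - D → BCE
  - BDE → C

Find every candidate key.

(D)

Attribute D never appears on the right-hand side of any dependency, so D must belong to every candidate key.
{D}⁺ = {B, C, D, E}, which is all of the schema, so {D} is the only candidate key.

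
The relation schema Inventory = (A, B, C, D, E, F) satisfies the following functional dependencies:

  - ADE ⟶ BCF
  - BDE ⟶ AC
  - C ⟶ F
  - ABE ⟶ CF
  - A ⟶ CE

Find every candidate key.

Attribute D never appears on the right-hand side of any dependency, so D must belong to every candidate key.
{D}⁺ = {D}, which is not all of the schema, so we must add further attributes.
{A, D}⁺: A→CE adds C, E; ADE→BCF adds B, F → {A, B, C, D, E, F}. Minimal: {D}⁺ = {D}; {A}⁺ = {A, C, E, F} — none reach the full schema.
{B, D, E}⁺: BDE→AC adds A, C; C→F adds F → {A, B, C, D, E, F}. Minimal: {D, E}⁺ = {D, E}; {B, E}⁺ = {B, E}; {B, D}⁺ = {B, D} — none reach the full schema.
Any other superkey contains one of these as a subset, so there are no further candidate keys.

{A, D}, {B, D, E}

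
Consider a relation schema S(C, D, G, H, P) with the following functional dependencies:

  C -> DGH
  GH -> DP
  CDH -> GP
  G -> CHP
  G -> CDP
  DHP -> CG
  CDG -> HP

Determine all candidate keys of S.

{C}⁺: C→DGH adds D, G, H; GH→DP adds P → {C, D, G, H, P}.
{G}⁺: G→CHP adds C, H, P; G→CDP adds D → {C, D, G, H, P}.
{D, H, P}⁺: DHP→CG adds C, G → {C, D, G, H, P}. Minimal: {H, P}⁺ = {H, P}; {D, P}⁺ = {D, P}; {D, H}⁺ = {D, H} — none reach the full schema.
Any other superkey contains one of these as a subset, so there are no further candidate keys.

C, G, DHP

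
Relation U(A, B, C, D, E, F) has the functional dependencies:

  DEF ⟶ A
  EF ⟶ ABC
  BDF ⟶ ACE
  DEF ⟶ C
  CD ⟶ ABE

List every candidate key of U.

BDF, CDF, DEF

{B, D, F}⁺: BDF→ACE adds A, C, E → {A, B, C, D, E, F}.
{C, D, F}⁺: CD→ABE adds A, B, E → {A, B, C, D, E, F}.
{D, E, F}⁺: DEF→A adds A; EF→ABC adds B, C → {A, B, C, D, E, F}.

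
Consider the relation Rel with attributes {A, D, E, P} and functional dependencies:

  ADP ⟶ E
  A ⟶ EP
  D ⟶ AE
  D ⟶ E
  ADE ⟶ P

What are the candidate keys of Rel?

Attribute D never appears on the right-hand side of any dependency, so D must belong to every candidate key.
{D}⁺ = {A, D, E, P}, which is all of the schema, so {D} is the only candidate key.

{D}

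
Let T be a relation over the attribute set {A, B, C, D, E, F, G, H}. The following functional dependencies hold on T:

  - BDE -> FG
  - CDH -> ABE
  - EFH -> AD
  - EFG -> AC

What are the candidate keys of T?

Attribute H never appears on the right-hand side of any dependency, so H must belong to every candidate key.
{H}⁺ = {H}, which is not all of the schema, so we must add further attributes.
{C, D, H}⁺: CDH→ABE adds A, B, E; BDE→FG adds F, G → {A, B, C, D, E, F, G, H}. Minimal: {D, H}⁺ = {D, H}; {C, H}⁺ = {C, H}; {C, D}⁺ = {C, D} — none reach the full schema.
{B, D, E, H}⁺: BDE→FG adds F, G; EFH→AD adds A; EFG→AC adds C → {A, B, C, D, E, F, G, H}. Minimal: {D, E, H}⁺ = {D, E, H}; {B, E, H}⁺ = {B, E, H}; {B, D, H}⁺ = {B, D, H}; … — none reach the full schema.
{B, E, F, H}⁺: EFH→AD adds A, D; BDE→FG adds G; EFG→AC adds C → {A, B, C, D, E, F, G, H}. Minimal: {E, F, H}⁺ = {A, D, E, F, H}; {B, F, H}⁺ = {B, F, H}; {B, E, H}⁺ = {B, E, H}; … — none reach the full schema.
{C, E, F, H}⁺: EFH→AD adds A, D; CDH→ABE adds B; BDE→FG adds G → {A, B, C, D, E, F, G, H}. Minimal: {E, F, H}⁺ = {A, D, E, F, H}; {C, F, H}⁺ = {C, F, H}; {C, E, H}⁺ = {C, E, H}; … — none reach the full schema.
{E, F, G, H}⁺: EFH→AD adds A, D; EFG→AC adds C; CDH→ABE adds B → {A, B, C, D, E, F, G, H}. Minimal: {F, G, H}⁺ = {F, G, H}; {E, G, H}⁺ = {E, G, H}; {E, F, H}⁺ = {A, D, E, F, H}; … — none reach the full schema.

(C, D, H), (B, D, E, H), (B, E, F, H), (C, E, F, H), (E, F, G, H)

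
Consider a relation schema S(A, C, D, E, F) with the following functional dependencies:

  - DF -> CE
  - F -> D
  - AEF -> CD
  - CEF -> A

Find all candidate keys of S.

Attribute F never appears on the right-hand side of any dependency, so F must belong to every candidate key.
{F}⁺ = {A, C, D, E, F}, which is all of the schema, so {F} is the only candidate key.

{F}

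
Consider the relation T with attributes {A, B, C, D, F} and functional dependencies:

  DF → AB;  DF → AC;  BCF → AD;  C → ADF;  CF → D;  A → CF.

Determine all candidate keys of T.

(A), (C), (D, F)

{A}⁺: A→CF adds C, F; C→ADF adds D; DF→AB adds B → {A, B, C, D, F}.
{C}⁺: C→ADF adds A, D, F; DF→AB adds B → {A, B, C, D, F}.
{D, F}⁺: DF→AB adds A, B; DF→AC adds C → {A, B, C, D, F}.
Any other superkey contains one of these as a subset, so there are no further candidate keys.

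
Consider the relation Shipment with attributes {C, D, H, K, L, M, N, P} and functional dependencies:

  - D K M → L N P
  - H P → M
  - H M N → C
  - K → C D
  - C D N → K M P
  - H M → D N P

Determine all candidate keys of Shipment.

{H, M}; {H, P}; {H, K, N}; {C, D, H, N}

Attribute H never appears on the right-hand side of any dependency, so H must belong to every candidate key.
{H}⁺ = {H}, which is not all of the schema, so we must add further attributes.
{H, M}⁺: HM→DNP adds D, N, P; HMN→C adds C; CDN→KMP adds K; DKM→LNP adds L → {C, D, H, K, L, M, N, P}.
{H, P}⁺: HP→M adds M; HM→DNP adds D, N; HMN→C adds C; CDN→KMP adds K; DKM→LNP adds L → {C, D, H, K, L, M, N, P}.
{H, K, N}⁺: K→CD adds C, D; CDN→KMP adds M, P; DKM→LNP adds L → {C, D, H, K, L, M, N, P}.
{C, D, H, N}⁺: CDN→KMP adds K, M, P; DKM→LNP adds L → {C, D, H, K, L, M, N, P}.
Any other superkey contains one of these as a subset, so there are no further candidate keys.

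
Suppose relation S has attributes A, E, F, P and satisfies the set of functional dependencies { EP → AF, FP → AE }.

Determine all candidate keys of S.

Attribute P never appears on the right-hand side of any dependency, so P must belong to every candidate key.
{P}⁺ = {P}, which is not all of the schema, so we must add further attributes.
{E, P}⁺: EP→AF adds A, F → {A, E, F, P}.
{F, P}⁺: FP→AE adds A, E → {A, E, F, P}.

EP, FP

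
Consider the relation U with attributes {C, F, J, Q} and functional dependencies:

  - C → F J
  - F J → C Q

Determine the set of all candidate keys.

{C}⁺: C→FJ adds F, J; FJ→CQ adds Q → {C, F, J, Q}.
{F, J}⁺: FJ→CQ adds C, Q → {C, F, J, Q}.
Any other superkey contains one of these as a subset, so there are no further candidate keys.

(C); (F, J)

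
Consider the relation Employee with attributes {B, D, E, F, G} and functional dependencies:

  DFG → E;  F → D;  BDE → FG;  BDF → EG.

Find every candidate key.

Attribute B never appears on the right-hand side of any dependency, so B must belong to every candidate key.
{B}⁺ = {B}, which is not all of the schema, so we must add further attributes.
{B, F}⁺: F→D adds D; BDF→EG adds E, G → {B, D, E, F, G}. Minimal: {F}⁺ = {D, F}; {B}⁺ = {B} — none reach the full schema.
{B, D, E}⁺: BDE→FG adds F, G → {B, D, E, F, G}. Minimal: {D, E}⁺ = {D, E}; {B, E}⁺ = {B, E}; {B, D}⁺ = {B, D} — none reach the full schema.
Any other superkey contains one of these as a subset, so there are no further candidate keys.

{B, F}, {B, D, E}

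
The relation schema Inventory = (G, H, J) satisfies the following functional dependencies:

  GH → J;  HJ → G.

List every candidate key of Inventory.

Attribute H never appears on the right-hand side of any dependency, so H must belong to every candidate key.
{H}⁺ = {H}, which is not all of the schema, so we must add further attributes.
{G, H}⁺: GH→J adds J → {G, H, J}. Minimal: {H}⁺ = {H}; {G}⁺ = {G} — none reach the full schema.
{H, J}⁺: HJ→G adds G → {G, H, J}. Minimal: {J}⁺ = {J}; {H}⁺ = {H} — none reach the full schema.

{G, H}, {H, J}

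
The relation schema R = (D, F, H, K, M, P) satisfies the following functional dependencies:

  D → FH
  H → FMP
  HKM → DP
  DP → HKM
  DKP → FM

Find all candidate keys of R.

(D); (H, K)

{D}⁺: D→FH adds F, H; H→FMP adds M, P; DP→HKM adds K → {D, F, H, K, M, P}.
{H, K}⁺: H→FMP adds F, M, P; HKM→DP adds D → {D, F, H, K, M, P}. Minimal: {K}⁺ = {K}; {H}⁺ = {F, H, M, P} — none reach the full schema.
Any other superkey contains one of these as a subset, so there are no further candidate keys.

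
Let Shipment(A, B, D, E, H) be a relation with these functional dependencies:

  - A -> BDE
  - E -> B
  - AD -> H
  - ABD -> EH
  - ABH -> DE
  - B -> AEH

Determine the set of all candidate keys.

A, B, E

{A}⁺: A→BDE adds B, D, E; AD→H adds H → {A, B, D, E, H}.
{B}⁺: B→AEH adds A, E, H; A→BDE adds D → {A, B, D, E, H}.
{E}⁺: E→B adds B; B→AEH adds A, H; A→BDE adds D → {A, B, D, E, H}.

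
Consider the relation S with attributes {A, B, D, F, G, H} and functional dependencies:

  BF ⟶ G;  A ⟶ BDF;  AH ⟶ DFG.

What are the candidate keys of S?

AH

Attributes A, H never appear on any right-hand side, so every candidate key must contain {A, H}.
{A, H}⁺ = {A, B, D, F, G, H}, which is all of the schema, so {A, H} is the only candidate key.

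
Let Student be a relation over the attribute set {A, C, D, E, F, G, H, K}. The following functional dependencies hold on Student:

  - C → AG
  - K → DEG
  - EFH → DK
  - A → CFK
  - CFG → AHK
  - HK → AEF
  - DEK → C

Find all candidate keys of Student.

{A}⁺: A→CFK adds C, F, K; C→AG adds G; K→DEG adds D, E; CFG→AHK adds H → {A, C, D, E, F, G, H, K}.
{C}⁺: C→AG adds A, G; A→CFK adds F, K; CFG→AHK adds H; HK→AEF adds E; K→DEG adds D → {A, C, D, E, F, G, H, K}.
{K}⁺: K→DEG adds D, E, G; DEK→C adds C; C→AG adds A; A→CFK adds F; CFG→AHK adds H → {A, C, D, E, F, G, H, K}.
{E, F, H}⁺: EFH→DK adds D, K; HK→AEF adds A; DEK→C adds C; C→AG adds G → {A, C, D, E, F, G, H, K}. Minimal: {F, H}⁺ = {F, H}; {E, H}⁺ = {E, H}; {E, F}⁺ = {E, F} — none reach the full schema.
Any other superkey contains one of these as a subset, so there are no further candidate keys.

{A}; {C}; {K}; {E, F, H}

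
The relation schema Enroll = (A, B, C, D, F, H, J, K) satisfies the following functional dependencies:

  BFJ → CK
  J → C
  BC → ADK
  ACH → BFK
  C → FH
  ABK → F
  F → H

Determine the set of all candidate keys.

Attribute J never appears on the right-hand side of any dependency, so J must belong to every candidate key.
{J}⁺ = {C, F, H, J}, which is not all of the schema, so we must add further attributes.
{A, J}⁺: J→C adds C; C→FH adds F, H; ACH→BFK adds B, K; BC→ADK adds D → {A, B, C, D, F, H, J, K}. Minimal: {J}⁺ = {C, F, H, J}; {A}⁺ = {A} — none reach the full schema.
{B, J}⁺: J→C adds C; BC→ADK adds A, D, K; C→FH adds F, H → {A, B, C, D, F, H, J, K}. Minimal: {J}⁺ = {C, F, H, J}; {B}⁺ = {B} — none reach the full schema.
Any other superkey contains one of these as a subset, so there are no further candidate keys.

{A, J}; {B, J}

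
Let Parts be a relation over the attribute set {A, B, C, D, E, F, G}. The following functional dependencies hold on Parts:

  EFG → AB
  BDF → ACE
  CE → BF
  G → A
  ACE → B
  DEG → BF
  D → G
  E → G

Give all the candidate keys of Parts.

{D, E}; {B, D, F}

{D, E}⁺: D→G adds G; G→A adds A; DEG→BF adds B, F; BDF→ACE adds C → {A, B, C, D, E, F, G}. Minimal: {E}⁺ = {A, E, G}; {D}⁺ = {A, D, G} — none reach the full schema.
{B, D, F}⁺: BDF→ACE adds A, C, E; D→G adds G → {A, B, C, D, E, F, G}. Minimal: {D, F}⁺ = {A, D, F, G}; {B, F}⁺ = {B, F}; {B, D}⁺ = {A, B, D, G} — none reach the full schema.
Any other superkey contains one of these as a subset, so there are no further candidate keys.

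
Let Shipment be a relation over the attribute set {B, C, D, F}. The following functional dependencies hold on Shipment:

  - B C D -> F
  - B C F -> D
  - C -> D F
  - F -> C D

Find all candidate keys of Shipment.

Attribute B never appears on the right-hand side of any dependency, so B must belong to every candidate key.
{B}⁺ = {B}, which is not all of the schema, so we must add further attributes.
{B, C}⁺: C→DF adds D, F → {B, C, D, F}. Minimal: {C}⁺ = {C, D, F}; {B}⁺ = {B} — none reach the full schema.
{B, F}⁺: F→CD adds C, D → {B, C, D, F}. Minimal: {F}⁺ = {C, D, F}; {B}⁺ = {B} — none reach the full schema.

{B, C}, {B, F}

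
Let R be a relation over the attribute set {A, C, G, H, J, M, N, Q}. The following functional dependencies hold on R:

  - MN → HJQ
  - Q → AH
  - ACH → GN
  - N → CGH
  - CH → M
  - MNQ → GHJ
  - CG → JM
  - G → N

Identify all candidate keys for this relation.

{G}⁺: G→N adds N; N→CGH adds C, H; CH→M adds M; CG→JM adds J; MN→HJQ adds Q; Q→AH adds A → {A, C, G, H, J, M, N, Q}.
{N}⁺: N→CGH adds C, G, H; CH→M adds M; CG→JM adds J; MN→HJQ adds Q; Q→AH adds A → {A, C, G, H, J, M, N, Q}.
{C, Q}⁺: Q→AH adds A, H; ACH→GN adds G, N; CH→M adds M; MNQ→GHJ adds J → {A, C, G, H, J, M, N, Q}. Minimal: {Q}⁺ = {A, H, Q}; {C}⁺ = {C} — none reach the full schema.
{A, C, H}⁺: ACH→GN adds G, N; CH→M adds M; CG→JM adds J; MN→HJQ adds Q → {A, C, G, H, J, M, N, Q}. Minimal: {C, H}⁺ = {C, H, M}; {A, H}⁺ = {A, H}; {A, C}⁺ = {A, C} — none reach the full schema.

{G}, {N}, {C, Q}, {A, C, H}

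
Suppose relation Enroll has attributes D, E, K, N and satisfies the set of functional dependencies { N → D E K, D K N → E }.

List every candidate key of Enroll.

{N}

Attribute N never appears on the right-hand side of any dependency, so N must belong to every candidate key.
{N}⁺ = {D, E, K, N}, which is all of the schema, so {N} is the only candidate key.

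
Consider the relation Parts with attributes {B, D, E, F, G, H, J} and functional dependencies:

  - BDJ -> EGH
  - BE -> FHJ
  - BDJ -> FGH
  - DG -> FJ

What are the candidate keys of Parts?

Attributes B, D never appear on any right-hand side, so every candidate key must contain {B, D}.
{B, D}⁺ = {B, D}, which is not all of the schema, so we must add further attributes.
{B, D, E}⁺: BE→FHJ adds F, H, J; BDJ→FGH adds G → {B, D, E, F, G, H, J}. Minimal: {D, E}⁺ = {D, E}; {B, E}⁺ = {B, E, F, H, J}; {B, D}⁺ = {B, D} — none reach the full schema.
{B, D, G}⁺: DG→FJ adds F, J; BDJ→EGH adds E, H → {B, D, E, F, G, H, J}. Minimal: {D, G}⁺ = {D, F, G, J}; {B, G}⁺ = {B, G}; {B, D}⁺ = {B, D} — none reach the full schema.
{B, D, J}⁺: BDJ→EGH adds E, G, H; BE→FHJ adds F → {B, D, E, F, G, H, J}. Minimal: {D, J}⁺ = {D, J}; {B, J}⁺ = {B, J}; {B, D}⁺ = {B, D} — none reach the full schema.

{B, D, E}, {B, D, G}, {B, D, J}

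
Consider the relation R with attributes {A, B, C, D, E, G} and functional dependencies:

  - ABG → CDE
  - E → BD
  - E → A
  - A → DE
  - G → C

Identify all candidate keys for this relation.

(A, G), (E, G)

Attribute G never appears on the right-hand side of any dependency, so G must belong to every candidate key.
{G}⁺ = {C, G}, which is not all of the schema, so we must add further attributes.
{A, G}⁺: A→DE adds D, E; G→C adds C; E→BD adds B → {A, B, C, D, E, G}. Minimal: {G}⁺ = {C, G}; {A}⁺ = {A, B, D, E} — none reach the full schema.
{E, G}⁺: E→BD adds B, D; E→A adds A; G→C adds C → {A, B, C, D, E, G}. Minimal: {G}⁺ = {C, G}; {E}⁺ = {A, B, D, E} — none reach the full schema.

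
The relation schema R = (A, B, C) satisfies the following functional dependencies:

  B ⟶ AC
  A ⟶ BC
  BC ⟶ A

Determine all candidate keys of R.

{A}⁺: A→BC adds B, C → {A, B, C}.
{B}⁺: B→AC adds A, C → {A, B, C}.
Any other superkey contains one of these as a subset, so there are no further candidate keys.

A; B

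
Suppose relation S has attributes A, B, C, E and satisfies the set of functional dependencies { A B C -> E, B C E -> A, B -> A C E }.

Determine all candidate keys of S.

Attribute B never appears on the right-hand side of any dependency, so B must belong to every candidate key.
{B}⁺ = {A, B, C, E}, which is all of the schema, so {B} is the only candidate key.

(B)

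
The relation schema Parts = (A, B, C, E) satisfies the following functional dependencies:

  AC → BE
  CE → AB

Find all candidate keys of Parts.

Attribute C never appears on the right-hand side of any dependency, so C must belong to every candidate key.
{C}⁺ = {C}, which is not all of the schema, so we must add further attributes.
{A, C}⁺: AC→BE adds B, E → {A, B, C, E}.
{C, E}⁺: CE→AB adds A, B → {A, B, C, E}.
Any other superkey contains one of these as a subset, so there are no further candidate keys.

{A, C}, {C, E}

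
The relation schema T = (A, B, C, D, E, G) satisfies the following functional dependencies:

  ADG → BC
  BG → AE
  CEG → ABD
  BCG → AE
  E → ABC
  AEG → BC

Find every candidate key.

(B, G), (E, G), (A, D, G)

{B, G}⁺: BG→AE adds A, E; E→ABC adds C; CEG→ABD adds D → {A, B, C, D, E, G}. Minimal: {G}⁺ = {G}; {B}⁺ = {B} — none reach the full schema.
{E, G}⁺: E→ABC adds A, B, C; CEG→ABD adds D → {A, B, C, D, E, G}. Minimal: {G}⁺ = {G}; {E}⁺ = {A, B, C, E} — none reach the full schema.
{A, D, G}⁺: ADG→BC adds B, C; BG→AE adds E → {A, B, C, D, E, G}. Minimal: {D, G}⁺ = {D, G}; {A, G}⁺ = {A, G}; {A, D}⁺ = {A, D} — none reach the full schema.
Any other superkey contains one of these as a subset, so there are no further candidate keys.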